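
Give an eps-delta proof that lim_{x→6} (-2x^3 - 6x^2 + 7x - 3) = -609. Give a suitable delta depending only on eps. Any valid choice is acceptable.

Let eps > 0. We want delta > 0 such that 0 < |x − 6| < delta implies |(-2x^3 - 6x^2 + 7x - 3) + 609| < eps.
(-2x^3 - 6x^2 + 7x - 3) + 609 = -2x^3 - 6x^2 + 7x + 606 = (x − 6)(-2x^2 - 18x - 101).
So |(-2x^3 - 6x^2 + 7x - 3) + 609| = |x − 6|·|-2x^2 - 18x - 101|.
Require delta ≤ 1. Then |x − 6| < 1 gives |x| < 7, and by the triangle inequality |-2x^2 - 18x - 101| ≤ 2·7^2 + 18·7 + 101 = 325.
Hence |(-2x^3 - 6x^2 + 7x - 3) + 609| ≤ 325|x − 6| < eps provided |x − 6| < eps/325.
Take delta = min(1, eps/325). Then 0 < |x − 6| < delta gives both |x − 6| < 1 and |x − 6| < eps/325, so |(-2x^3 - 6x^2 + 7x - 3) + 609| < eps.

delta = min(1, eps/325)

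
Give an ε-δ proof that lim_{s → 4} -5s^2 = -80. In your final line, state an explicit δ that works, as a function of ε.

Let ε > 0 be given. We want δ > 0 such that 0 < |s − 4| < δ implies |(-5s^2) + 80| < ε.
(-5s^2) + 80 = -5s^2 + 80 = (s − 4)(-5s - 20).
So |(-5s^2) + 80| = |s − 4|·|-5s - 20|.
Require δ ≤ 2. Then |s − 4| < 2 gives |s| < 6, and by the triangle inequality |-5s - 20| ≤ 5·6 + 20 = 50.
Hence |(-5s^2) + 80| ≤ 50|s − 4| < ε provided |s − 4| < ε/50.
Choosing δ = min(2, ε/50) ensures both conditions, hence |(-5s^2) + 80| < ε.

δ = min(2, ε/50)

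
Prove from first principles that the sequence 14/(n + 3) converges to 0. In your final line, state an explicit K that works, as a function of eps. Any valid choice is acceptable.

Let eps > 0 be given. For n ≥ 1, |14/(n + 3) − 0| = 14/(n + 3) ≤ 14/n.
We need 14/n < eps, i.e. n > 14/eps.
Take K = 14/eps. If n > K then |14/(n + 3)| ≤ 14/n < eps.

K = 14/eps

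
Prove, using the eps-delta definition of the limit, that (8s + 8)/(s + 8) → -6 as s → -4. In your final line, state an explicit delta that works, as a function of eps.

delta = min(2, (1/7)eps)

Let eps > 0 be given. We want delta > 0 with 0 < |s + 4| < delta ⇒ |(8s + 8)/(s + 8) + 6| < eps.
Combining over a common denominator, (8s + 8)/(s + 8) + 6 = [(8s + 8)·4 − (-24)·(s + 8)] / [4·(s + 8)] = 56(s + 4) / (4(s + 8)).
So |(8s + 8)/(s + 8) + 6| = 56|s + 4| / (4·|s + 8|).
Restrict delta ≤ 2. Then |s + 4| < 2 gives |s + 8| = |(s + 4) + 4| ≥ 4 − 2 = 2.
Hence |(8s + 8)/(s + 8) + 6| < 56|s + 4|/(4·2) = 7|s + 4|, which is < eps once |s + 4| < (1/7)eps.
Take delta = min(2, (1/7)eps). Then 0 < |s + 4| < delta forces both bounds, so |(8s + 8)/(s + 8) + 6| < eps.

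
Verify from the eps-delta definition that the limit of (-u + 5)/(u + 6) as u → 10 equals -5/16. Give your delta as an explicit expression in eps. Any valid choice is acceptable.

Let eps > 0. We want delta > 0 with 0 < |u − 10| < delta ⇒ |(-u + 5)/(u + 6) + 5/16| < eps.
Combining over a common denominator, (-u + 5)/(u + 6) + 5/16 = [(-u + 5)·16 − (-5)·(u + 6)] / [16·(u + 6)] = -11(u − 10) / (16(u + 6)).
So |(-u + 5)/(u + 6) + 5/16| = 11|u − 10| / (16·|u + 6|).
Restrict delta ≤ 8. Then |u − 10| < 8 gives |u + 6| = |(u − 10) + 16| ≥ 16 − 8 = 8.
Hence |(-u + 5)/(u + 6) + 5/16| < 11|u − 10|/(16·8) = (11/128)|u − 10|, which is < eps once |u − 10| < (128/11)eps.
Take delta = min(8, (128/11)eps). Then 0 < |u − 10| < delta forces both bounds, so |(-u + 5)/(u + 6) + 5/16| < eps.

delta = min(8, (128/11)eps)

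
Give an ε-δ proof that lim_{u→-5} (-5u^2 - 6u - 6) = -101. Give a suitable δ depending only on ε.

δ = min(1, ε/49)

Let ε > 0. We want δ > 0 such that 0 < |u + 5| < δ implies |(-5u^2 - 6u - 6) + 101| < ε.
(-5u^2 - 6u - 6) + 101 = -5u^2 - 6u + 95 = (u + 5)(-5u + 19).
So |(-5u^2 - 6u - 6) + 101| = |u + 5|·|-5u + 19|.
Require δ ≤ 1. Then |u + 5| < 1 gives |u| < 6, and by the triangle inequality |-5u + 19| ≤ 5·6 + 19 = 49.
Hence |(-5u^2 - 6u - 6) + 101| ≤ 49|u + 5| < ε provided |u + 5| < ε/49.
Choosing δ = min(1, ε/49) ensures both conditions, hence |(-5u^2 - 6u - 6) + 101| < ε.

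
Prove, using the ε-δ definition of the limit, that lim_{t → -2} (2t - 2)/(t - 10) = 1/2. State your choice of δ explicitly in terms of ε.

Suppose ε > 0. We want δ > 0 with 0 < |t + 2| < δ ⇒ |(2t - 2)/(t - 10) − (1/2)| < ε.
Combining over a common denominator, (2t - 2)/(t - 10) − (1/2) = [(2t - 2)·(-12) − (-6)·(t - 10)] / [(-12)·(t - 10)] = -18(t + 2) / ((-12)(t - 10)).
So |(2t - 2)/(t - 10) − (1/2)| = 18|t + 2| / (12·|t − 10|).
Require δ ≤ 6, so |t − 10| ≥ |-12| − |t + 2| > 12 − 6 = 6.
Hence |(2t - 2)/(t - 10) − (1/2)| < 18|t + 2|/(12·6) = (1/4)|t + 2|, which is < ε once |t + 2| < 4ε.
Take δ = min(6, 4ε). Then 0 < |t + 2| < δ forces both bounds, so |(2t - 2)/(t - 10) − (1/2)| < ε.

δ = min(6, 4ε)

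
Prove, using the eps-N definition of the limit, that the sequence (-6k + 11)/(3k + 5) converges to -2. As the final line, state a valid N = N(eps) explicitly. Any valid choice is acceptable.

Suppose eps > 0. For k ≥ 1, |(-6k + 11)/(3k + 5) + 2| = |63|/(3(3k + 5)) = 63/(3(3k + 5)).
Since 3k + 5 ≥ 3k for k ≥ 1, this is ≤ 63/(3·3k) = 7/k.
So |(-6k + 11)/(3k + 5) + 2| < eps whenever k > 7/eps.
Take N = 7/eps. If k > N then |(-6k + 11)/(3k + 5) + 2| ≤ 7/k < eps.

N = 7/eps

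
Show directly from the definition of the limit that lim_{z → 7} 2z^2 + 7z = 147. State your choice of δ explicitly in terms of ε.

δ = min(2, ε/39)

Fix ε > 0. We want δ > 0 such that 0 < |z − 7| < δ implies |(2z^2 + 7z) − 147| < ε.
(2z^2 + 7z) − 147 = 2z^2 + 7z - 147 = (z − 7)(2z + 21).
So |(2z^2 + 7z) − 147| = |z − 7|·|2z + 21|.
Require δ ≤ 2. Then |z − 7| < 2 gives |z| < 9, and by the triangle inequality |2z + 21| ≤ 2·9 + 21 = 39.
Hence |(2z^2 + 7z) − 147| ≤ 39|z − 7| < ε provided |z − 7| < ε/39.
Choosing δ = min(2, ε/39) ensures both conditions, hence |(2z^2 + 7z) − 147| < ε.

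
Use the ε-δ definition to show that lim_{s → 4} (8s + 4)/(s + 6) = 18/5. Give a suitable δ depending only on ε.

δ = min(5, (25/22)ε)

Fix ε > 0. We want δ > 0 with 0 < |s − 4| < δ ⇒ |(8s + 4)/(s + 6) − (18/5)| < ε.
Combining over a common denominator, (8s + 4)/(s + 6) − (18/5) = [(8s + 4)·10 − 36·(s + 6)] / [10·(s + 6)] = 44(s − 4) / (10(s + 6)).
So |(8s + 4)/(s + 6) − (18/5)| = 44|s − 4| / (10·|s + 6|).
Require δ ≤ 5, so |s + 6| ≥ |10| − |s − 4| > 10 − 5 = 5.
Hence |(8s + 4)/(s + 6) − (18/5)| < 44|s − 4|/(10·5) = (22/25)|s − 4|, which is < ε once |s − 4| < (25/22)ε.
Take δ = min(5, (25/22)ε). Then 0 < |s − 4| < δ forces both bounds, so |(8s + 4)/(s + 6) − (18/5)| < ε.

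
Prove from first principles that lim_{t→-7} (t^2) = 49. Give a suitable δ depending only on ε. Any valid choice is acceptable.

δ = min(1, ε/15)

Suppose ε > 0. We seek δ > 0 with 0 < |t + 7| < δ ⇒ |t^2 − 49| < ε.
Factor: t^2 − 49 = (t + 7)(t - 7), so |t^2 − 49| = |t + 7|·|t - 7|.
Restrict δ ≤ 1. Then |t + 7| < 1 gives |t| < 8, so by the triangle inequality |t - 7| ≤ 8 + 7 = 15.
Hence |t^2 − 49| ≤ 15|t + 7|, which is < ε once |t + 7| < ε/15.
Take δ = min(1, ε/15). If 0 < |t + 7| < δ then both bounds hold and |t^2 − 49| ≤ 15|t + 7| < 15·(ε/15) = ε.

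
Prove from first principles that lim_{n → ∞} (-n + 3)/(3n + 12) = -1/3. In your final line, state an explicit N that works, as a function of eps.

N = (7/3)/eps

Let eps > 0. For n ≥ 1, |(-n + 3)/(3n + 12) + 1/3| = |21|/(3(3n + 12)) = 21/(3(3n + 12)).
Since 3n + 12 ≥ 3n for n ≥ 1, this is ≤ 21/(3·3n) = (7/3)/n.
So |(-n + 3)/(3n + 12) + 1/3| < eps whenever n > (7/3)/eps.
Take N = (7/3)/eps. If n > N then |(-n + 3)/(3n + 12) + 1/3| ≤ (7/3)/n < eps.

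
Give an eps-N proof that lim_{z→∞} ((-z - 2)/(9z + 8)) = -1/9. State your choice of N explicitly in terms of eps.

N = (10/81)/eps

Let eps > 0. We seek N > 0 such that z > N implies |(-z - 2)/(9z + 8) + 1/9| < eps.
(-z - 2)/(9z + 8) + 1/9 = (9(-z - 2) − (-1)(9z + 8)) / (9(9z + 8)) = -10/(9(9z + 8)).
For z > 0 we have 9z + 8 > 9z, so |(-z - 2)/(9z + 8) + 1/9| = 10/(9(9z + 8)) < 10/(9·9z) = (10/81)/z.
Thus |(-z - 2)/(9z + 8) + 1/9| < eps whenever z > (10/81)/eps.
Take N = (10/81)/eps. If z > N then |(-z - 2)/(9z + 8) + 1/9| < (10/81)/z < eps.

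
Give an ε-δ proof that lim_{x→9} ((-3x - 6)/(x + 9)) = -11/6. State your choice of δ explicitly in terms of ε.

δ = min(9, (54/7)ε)

Let ε > 0 be given. We want δ > 0 with 0 < |x − 9| < δ ⇒ |(-3x - 6)/(x + 9) + 11/6| < ε.
Combining over a common denominator, (-3x - 6)/(x + 9) + 11/6 = [(-3x - 6)·18 − (-33)·(x + 9)] / [18·(x + 9)] = -21(x − 9) / (18(x + 9)).
So |(-3x - 6)/(x + 9) + 11/6| = 21|x − 9| / (18·|x + 9|).
Require δ ≤ 9, so |x + 9| ≥ |18| − |x − 9| > 18 − 9 = 9.
Hence |(-3x - 6)/(x + 9) + 11/6| < 21|x − 9|/(18·9) = (7/54)|x − 9|, which is < ε once |x − 9| < (54/7)ε.
Take δ = min(9, (54/7)ε). Then 0 < |x − 9| < δ forces both bounds, so |(-3x - 6)/(x + 9) + 11/6| < ε.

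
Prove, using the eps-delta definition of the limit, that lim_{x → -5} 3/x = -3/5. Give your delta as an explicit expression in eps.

Let eps > 0. We seek delta > 0 such that 0 < |x + 5| < delta implies |3/x + 3/5| < eps.
|3/x + 3/5| = 3·|-5 − x|/(5·|x|) = 3|x + 5|/(5|x|).
Require delta ≤ 5/2 so that |x| > 5 − 5/2 = 5/2, hence 5|x| > 25/2.
Then |3/x + 3/5| < 3|x + 5|/(25/2), which is < eps when |x + 5| < (25/6)eps.
Take delta = min(5/2, (25/6)eps). Then 0 < |x + 5| < delta gives both |x + 5| < 5/2 and |x + 5| < (25/6)eps, so |3/x + 3/5| < eps.

delta = min(5/2, (25/6)eps)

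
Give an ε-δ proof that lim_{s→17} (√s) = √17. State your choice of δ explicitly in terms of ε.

Let ε > 0 be given. We want δ > 0 such that 0 < |s − 17| < δ implies |√s − √17| < ε.
Rationalise: √s − √17 = (s − 17)/(√s + √17), so |√s − √17| = |s − 17|/(√s + √17).
Restrict δ ≤ 17 so that |s − 17| < 17 forces s > 0, and then √s + √17 > √17.
Hence |√s − √17| < |s − 17|/√17, which is < ε once |s − 17| < √17·ε.
Take δ = min(17, √17·ε). If 0 < |s − 17| < δ then s > 0 and |√s − √17| < |s − 17|/√17 < ε.

δ = min(17, √17·ε)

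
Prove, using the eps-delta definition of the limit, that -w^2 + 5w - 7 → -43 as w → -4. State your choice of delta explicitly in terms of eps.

Let eps > 0 be given. We want delta > 0 such that 0 < |w + 4| < delta implies |(-w^2 + 5w - 7) + 43| < eps.
(-w^2 + 5w - 7) + 43 = -w^2 + 5w + 36 = (w + 4)(-w + 9).
So |(-w^2 + 5w - 7) + 43| = |w + 4|·|-w + 9|.
Require delta ≤ 1. Then |w + 4| < 1 gives |w| < 5, and by the triangle inequality |-w + 9| ≤ 5 + 9 = 14.
Hence |(-w^2 + 5w - 7) + 43| ≤ 14|w + 4| < eps provided |w + 4| < eps/14.
Choosing delta = min(1, eps/14) ensures both conditions, hence |(-w^2 + 5w - 7) + 43| < eps.

delta = min(1, eps/14)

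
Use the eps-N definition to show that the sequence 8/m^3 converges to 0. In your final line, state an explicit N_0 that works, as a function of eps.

N_0 = (8/eps)^{1/3}

Let eps > 0 be given. For m ≥ 1, |8/m^3 − 0| = 8/m^3.
8/m^3 < eps ⇔ m^3 > 8/eps ⇔ m > (8/eps)^{1/3}.
Take N_0 = (8/eps)^{1/3}. Then m > N_0 implies 8/m^3 < eps.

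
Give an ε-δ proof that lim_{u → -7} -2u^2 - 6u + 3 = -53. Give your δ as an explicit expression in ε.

δ = min(2, ε/26)

Let ε > 0 be given. We want δ > 0 such that 0 < |u + 7| < δ implies |(-2u^2 - 6u + 3) + 53| < ε.
(-2u^2 - 6u + 3) + 53 = -2u^2 - 6u + 56 = (u + 7)(-2u + 8).
So |(-2u^2 - 6u + 3) + 53| = |u + 7|·|-2u + 8|.
Assume first that |u + 7| < 2, so |u| < 9. Then |-2u + 8| ≤ 2·9 + 8 = 26.
Hence |(-2u^2 - 6u + 3) + 53| ≤ 26|u + 7| < ε provided |u + 7| < ε/26.
Choosing δ = min(2, ε/26) ensures both conditions, hence |(-2u^2 - 6u + 3) + 53| < ε.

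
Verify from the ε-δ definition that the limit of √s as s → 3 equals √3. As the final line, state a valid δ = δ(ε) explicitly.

δ = min(3, √3·ε)

Suppose ε > 0. We want δ > 0 such that 0 < |s − 3| < δ implies |√s − √3| < ε.
Multiplying by the conjugate, |√s − √3| = |s − 3|/(√s + √3).
Restrict δ ≤ 3 so that |s − 3| < 3 forces s > 0, and then √s + √3 > √3.
Hence |√s − √3| < |s − 3|/√3, which is < ε once |s − 3| < √3·ε.
Take δ = min(3, √3·ε). If 0 < |s − 3| < δ then s > 0 and |√s − √3| < |s − 3|/√3 < ε.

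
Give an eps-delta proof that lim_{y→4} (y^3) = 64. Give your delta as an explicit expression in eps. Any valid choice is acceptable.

delta = min(1, eps/61)

Let eps > 0. We seek delta > 0 with 0 < |y − 4| < delta ⇒ |y^3 − 64| < eps.
Factor: y^3 − 64 = (y − 4)(y^2 + 4y + 16), so |y^3 − 64| = |y − 4|·|y^2 + 4y + 16|.
Impose delta ≤ 1 so that |y| < 5; then |y^2 + 4y + 16| ≤ 61.
Hence |y^3 − 64| ≤ 61|y − 4|, which is < eps once |y − 4| < eps/61.
Take delta = min(1, eps/61). If 0 < |y − 4| < delta then both bounds hold and |y^3 − 64| ≤ 61|y − 4| < 61·(eps/61) = eps.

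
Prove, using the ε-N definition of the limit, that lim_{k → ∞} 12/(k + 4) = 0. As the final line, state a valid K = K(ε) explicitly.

K = 12/ε

Let ε > 0 be given. For k ≥ 1, |12/(k + 4) − 0| = 12/(k + 4) ≤ 12/k.
We need 12/k < ε, i.e. k > 12/ε.
Take K = 12/ε. If k > K then |12/(k + 4)| ≤ 12/k < ε.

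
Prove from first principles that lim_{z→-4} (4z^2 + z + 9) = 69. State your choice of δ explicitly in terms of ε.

Let ε > 0 be given. We want δ > 0 such that 0 < |z + 4| < δ implies |(4z^2 + z + 9) − 69| < ε.
(4z^2 + z + 9) − 69 = 4z^2 + z - 60 = (z + 4)(4z - 15).
So |(4z^2 + z + 9) − 69| = |z + 4|·|4z - 15|.
Assume first that |z + 4| < 1, so |z| < 5. Then |4z - 15| ≤ 4·5 + 15 = 35.
Hence |(4z^2 + z + 9) − 69| ≤ 35|z + 4| < ε provided |z + 4| < ε/35.
Take δ = min(1, ε/35). Then 0 < |z + 4| < δ gives both |z + 4| < 1 and |z + 4| < ε/35, so |(4z^2 + z + 9) − 69| < ε.

δ = min(1, ε/35)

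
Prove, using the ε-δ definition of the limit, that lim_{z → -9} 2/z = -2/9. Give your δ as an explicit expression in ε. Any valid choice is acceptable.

Suppose ε > 0. We seek δ > 0 such that 0 < |z + 9| < δ implies |2/z + 2/9| < ε.
|2/z + 2/9| = 2·|-9 − z|/(9·|z|) = 2|z + 9|/(9|z|).
Require δ ≤ 9/2 so that |z| > 9 − 9/2 = 9/2, hence 9|z| > 81/2.
Then |2/z + 2/9| < 2|z + 9|/(81/2), which is < ε when |z + 9| < (81/4)ε.
Take δ = min(9/2, (81/4)ε). Then 0 < |z + 9| < δ gives both |z + 9| < 9/2 and |z + 9| < (81/4)ε, so |2/z + 2/9| < ε.

δ = min(9/2, (81/4)ε)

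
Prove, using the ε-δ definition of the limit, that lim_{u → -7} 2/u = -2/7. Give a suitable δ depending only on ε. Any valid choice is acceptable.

δ = min(7/2, (49/4)ε)

Let ε > 0. We seek δ > 0 such that 0 < |u + 7| < δ implies |2/u + 2/7| < ε.
|2/u + 2/7| = 2·|-7 − u|/(7·|u|) = 2|u + 7|/(7|u|).
Require δ ≤ 7/2 so that |u| > 7 − 7/2 = 7/2, hence 7|u| > 49/2.
Then |2/u + 2/7| < 2|u + 7|/(49/2), which is < ε when |u + 7| < (49/4)ε.
Take δ = min(7/2, (49/4)ε). Then 0 < |u + 7| < δ gives both |u + 7| < 7/2 and |u + 7| < (49/4)ε, so |2/u + 2/7| < ε.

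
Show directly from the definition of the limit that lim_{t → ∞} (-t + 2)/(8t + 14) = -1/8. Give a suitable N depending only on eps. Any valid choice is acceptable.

N = (15/32)/eps

Fix eps > 0. We seek N > 0 such that t > N implies |(-t + 2)/(8t + 14) + 1/8| < eps.
(-t + 2)/(8t + 14) + 1/8 = (8(-t + 2) − (-1)(8t + 14)) / (8(8t + 14)) = 30/(8(8t + 14)).
For t > 0 we have 8t + 14 > 8t, so |(-t + 2)/(8t + 14) + 1/8| = 30/(8(8t + 14)) < 30/(8·8t) = (15/32)/t.
Thus |(-t + 2)/(8t + 14) + 1/8| < eps whenever t > (15/32)/eps.
Take N = (15/32)/eps. If t > N then |(-t + 2)/(8t + 14) + 1/8| < (15/32)/t < eps.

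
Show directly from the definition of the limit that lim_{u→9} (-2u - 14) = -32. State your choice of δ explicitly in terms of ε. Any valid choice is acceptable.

δ = ε/2

Let ε > 0. We need δ > 0 so that 0 < |u − 9| < δ implies |(-2u - 14) + 32| < ε.
Since (-2u - 14) + 32 = -2(u − 9), we have |(-2u - 14) + 32| = 2|u − 9|.
So 2|u − 9| < ε exactly when |u − 9| < ε/2.
Choosing δ = ε/2 gives |(-2u - 14) + 32| = 2|u − 9| < ε whenever |u − 9| < δ.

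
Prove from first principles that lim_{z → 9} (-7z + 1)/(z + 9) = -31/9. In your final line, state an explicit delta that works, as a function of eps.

delta = min(9, (81/32)eps)

Let eps > 0. We want delta > 0 with 0 < |z − 9| < delta ⇒ |(-7z + 1)/(z + 9) + 31/9| < eps.
Combining over a common denominator, (-7z + 1)/(z + 9) + 31/9 = [(-7z + 1)·18 − (-62)·(z + 9)] / [18·(z + 9)] = -64(z − 9) / (18(z + 9)).
So |(-7z + 1)/(z + 9) + 31/9| = 64|z − 9| / (18·|z + 9|).
Restrict delta ≤ 9. Then |z − 9| < 9 gives |z + 9| = |(z − 9) + 18| ≥ 18 − 9 = 9.
Hence |(-7z + 1)/(z + 9) + 31/9| < 64|z − 9|/(18·9) = (32/81)|z − 9|, which is < eps once |z − 9| < (81/32)eps.
Take delta = min(9, (81/32)eps). Then 0 < |z − 9| < delta forces both bounds, so |(-7z + 1)/(z + 9) + 31/9| < eps.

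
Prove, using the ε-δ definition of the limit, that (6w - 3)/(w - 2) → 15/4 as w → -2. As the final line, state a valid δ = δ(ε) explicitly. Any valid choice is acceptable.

δ = min(2, (8/9)ε)

Let ε > 0 be given. We want δ > 0 with 0 < |w + 2| < δ ⇒ |(6w - 3)/(w - 2) − (15/4)| < ε.
Combining over a common denominator, (6w - 3)/(w - 2) − (15/4) = [(6w - 3)·(-4) − (-15)·(w - 2)] / [(-4)·(w - 2)] = -9(w + 2) / ((-4)(w - 2)).
So |(6w - 3)/(w - 2) − (15/4)| = 9|w + 2| / (4·|w − 2|).
Restrict δ ≤ 2. Then |w + 2| < 2 gives |w − 2| = |(w + 2) + (-4)| ≥ 4 − 2 = 2.
Hence |(6w - 3)/(w - 2) − (15/4)| < 9|w + 2|/(4·2) = (9/8)|w + 2|, which is < ε once |w + 2| < (8/9)ε.
Take δ = min(2, (8/9)ε). Then 0 < |w + 2| < δ forces both bounds, so |(6w - 3)/(w - 2) − (15/4)| < ε.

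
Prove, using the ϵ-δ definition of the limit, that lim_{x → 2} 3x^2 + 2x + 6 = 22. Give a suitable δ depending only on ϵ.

Let ϵ > 0. We want δ > 0 such that 0 < |x − 2| < δ implies |(3x^2 + 2x + 6) − 22| < ϵ.
(3x^2 + 2x + 6) − 22 = 3x^2 + 2x - 16 = (x − 2)(3x + 8).
So |(3x^2 + 2x + 6) − 22| = |x − 2|·|3x + 8|.
Require δ ≤ 1. Then |x − 2| < 1 gives |x| < 3, and by the triangle inequality |3x + 8| ≤ 3·3 + 8 = 17.
Hence |(3x^2 + 2x + 6) − 22| ≤ 17|x − 2| < ϵ provided |x − 2| < ϵ/17.
Choosing δ = min(1, ϵ/17) ensures both conditions, hence |(3x^2 + 2x + 6) − 22| < ϵ.

δ = min(1, ϵ/17)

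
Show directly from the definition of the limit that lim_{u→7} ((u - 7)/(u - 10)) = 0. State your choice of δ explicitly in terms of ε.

δ = min(3/2, (3/2)ε)

Fix ε > 0. We want δ > 0 with 0 < |u − 7| < δ ⇒ |(u - 7)/(u - 10) − 0| < ε.
Combining over a common denominator, (u - 7)/(u - 10) − 0 = [(u - 7)·(-3) − 0·(u - 10)] / [(-3)·(u - 10)] = -3(u − 7) / ((-3)(u - 10)).
So |(u - 7)/(u - 10) − 0| = 3|u − 7| / (3·|u − 10|).
Require δ ≤ 3/2, so |u − 10| ≥ |-3| − |u − 7| > 3 − 3/2 = 3/2.
Hence |(u - 7)/(u - 10) − 0| < 3|u − 7|/(3·(3/2)) = (2/3)|u − 7|, which is < ε once |u − 7| < (3/2)ε.
Take δ = min(3/2, (3/2)ε). Then 0 < |u − 7| < δ forces both bounds, so |(u - 7)/(u - 10) − 0| < ε.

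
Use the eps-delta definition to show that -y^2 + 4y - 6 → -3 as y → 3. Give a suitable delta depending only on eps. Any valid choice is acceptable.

delta = min(1, eps/5)

Let eps > 0 be given. We want delta > 0 such that 0 < |y − 3| < delta implies |(-y^2 + 4y - 6) + 3| < eps.
(-y^2 + 4y - 6) + 3 = -y^2 + 4y - 3 = (y − 3)(-y + 1).
So |(-y^2 + 4y - 6) + 3| = |y − 3|·|-y + 1|.
Assume first that |y − 3| < 1, so |y| < 4. Then |-y + 1| ≤ 4 + 1 = 5.
Hence |(-y^2 + 4y - 6) + 3| ≤ 5|y − 3| < eps provided |y − 3| < eps/5.
Take delta = min(1, eps/5). Then 0 < |y − 3| < delta gives both |y − 3| < 1 and |y − 3| < eps/5, so |(-y^2 + 4y - 6) + 3| < eps.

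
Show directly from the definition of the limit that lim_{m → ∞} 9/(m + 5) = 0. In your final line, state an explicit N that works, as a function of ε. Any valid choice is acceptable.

Let ε > 0. For m ≥ 1, |9/(m + 5) − 0| = 9/(m + 5) ≤ 9/m.
We need 9/m < ε, i.e. m > 9/ε.
Take N = 9/ε. If m > N then |9/(m + 5)| ≤ 9/m < ε.

N = 9/ε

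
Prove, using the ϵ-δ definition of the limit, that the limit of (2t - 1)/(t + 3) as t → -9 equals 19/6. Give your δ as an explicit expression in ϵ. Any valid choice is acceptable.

δ = min(3, (18/7)ϵ)

Suppose ϵ > 0. We want δ > 0 with 0 < |t + 9| < δ ⇒ |(2t - 1)/(t + 3) − (19/6)| < ϵ.
Combining over a common denominator, (2t - 1)/(t + 3) − (19/6) = [(2t - 1)·(-6) − (-19)·(t + 3)] / [(-6)·(t + 3)] = 7(t + 9) / ((-6)(t + 3)).
So |(2t - 1)/(t + 3) − (19/6)| = 7|t + 9| / (6·|t + 3|).
Restrict δ ≤ 3. Then |t + 9| < 3 gives |t + 3| = |(t + 9) + (-6)| ≥ 6 − 3 = 3.
Hence |(2t - 1)/(t + 3) − (19/6)| < 7|t + 9|/(6·3) = (7/18)|t + 9|, which is < ϵ once |t + 9| < (18/7)ϵ.
Take δ = min(3, (18/7)ϵ). Then 0 < |t + 9| < δ forces both bounds, so |(2t - 1)/(t + 3) − (19/6)| < ϵ.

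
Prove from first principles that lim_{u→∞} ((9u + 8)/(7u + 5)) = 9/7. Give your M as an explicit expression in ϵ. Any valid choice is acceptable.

M = (11/49)/ϵ

Fix ϵ > 0. We seek M > 0 such that u > M implies |(9u + 8)/(7u + 5) − (9/7)| < ϵ.
(9u + 8)/(7u + 5) − (9/7) = (7(9u + 8) − 9(7u + 5)) / (7(7u + 5)) = 11/(7(7u + 5)).
For u > 0 we have 7u + 5 > 7u, so |(9u + 8)/(7u + 5) − (9/7)| = 11/(7(7u + 5)) < 11/(7·7u) = (11/49)/u.
Thus |(9u + 8)/(7u + 5) − (9/7)| < ϵ whenever u > (11/49)/ϵ.
Take M = (11/49)/ϵ. If u > M then |(9u + 8)/(7u + 5) − (9/7)| < (11/49)/u < ϵ.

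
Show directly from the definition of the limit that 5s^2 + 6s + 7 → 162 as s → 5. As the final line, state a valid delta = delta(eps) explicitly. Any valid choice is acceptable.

delta = min(2, eps/66)

Suppose eps > 0. We want delta > 0 such that 0 < |s − 5| < delta implies |(5s^2 + 6s + 7) − 162| < eps.
(5s^2 + 6s + 7) − 162 = 5s^2 + 6s - 155 = (s − 5)(5s + 31).
So |(5s^2 + 6s + 7) − 162| = |s − 5|·|5s + 31|.
Assume first that |s − 5| < 2, so |s| < 7. Then |5s + 31| ≤ 5·7 + 31 = 66.
Hence |(5s^2 + 6s + 7) − 162| ≤ 66|s − 5| < eps provided |s − 5| < eps/66.
Take delta = min(2, eps/66). Then 0 < |s − 5| < delta gives both |s − 5| < 2 and |s − 5| < eps/66, so |(5s^2 + 6s + 7) − 162| < eps.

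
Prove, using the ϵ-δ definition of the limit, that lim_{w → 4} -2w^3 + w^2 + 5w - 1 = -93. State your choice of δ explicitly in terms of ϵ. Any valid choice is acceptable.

δ = min(2, ϵ/137)

Suppose ϵ > 0. We want δ > 0 such that 0 < |w − 4| < δ implies |(-2w^3 + w^2 + 5w - 1) + 93| < ϵ.
(-2w^3 + w^2 + 5w - 1) + 93 = -2w^3 + w^2 + 5w + 92 = (w − 4)(-2w^2 - 7w - 23).
So |(-2w^3 + w^2 + 5w - 1) + 93| = |w − 4|·|-2w^2 - 7w - 23|.
Require δ ≤ 2. Then |w − 4| < 2 gives |w| < 6, and by the triangle inequality |-2w^2 - 7w - 23| ≤ 2·6^2 + 7·6 + 23 = 137.
Hence |(-2w^3 + w^2 + 5w - 1) + 93| ≤ 137|w − 4| < ϵ provided |w − 4| < ϵ/137.
Take δ = min(2, ϵ/137). Then 0 < |w − 4| < δ gives both |w − 4| < 2 and |w − 4| < ϵ/137, so |(-2w^3 + w^2 + 5w - 1) + 93| < ϵ.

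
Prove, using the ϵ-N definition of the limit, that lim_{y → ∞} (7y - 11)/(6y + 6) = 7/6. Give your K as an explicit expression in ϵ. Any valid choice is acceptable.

K = 3/ϵ

Fix ϵ > 0. We seek K > 0 such that y > K implies |(7y - 11)/(6y + 6) − (7/6)| < ϵ.
(7y - 11)/(6y + 6) − (7/6) = (6(7y - 11) − 7(6y + 6)) / (6(6y + 6)) = -108/(6(6y + 6)).
For y > 0 we have 6y + 6 > 6y, so |(7y - 11)/(6y + 6) − (7/6)| = 108/(6(6y + 6)) < 108/(6·6y) = 3/y.
Thus |(7y - 11)/(6y + 6) − (7/6)| < ϵ whenever y > 3/ϵ.
Take K = 3/ϵ. If y > K then |(7y - 11)/(6y + 6) − (7/6)| < 3/y < ϵ.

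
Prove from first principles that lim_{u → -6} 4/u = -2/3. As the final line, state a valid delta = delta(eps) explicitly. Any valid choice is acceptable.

delta = min(3, (9/2)eps)

Fix eps > 0. We seek delta > 0 such that 0 < |u + 6| < delta implies |4/u + 2/3| < eps.
|4/u + 2/3| = 4·|-6 − u|/(6·|u|) = 4|u + 6|/(6|u|).
Restrict delta ≤ 3. Then |u + 6| < 3 gives |u| > 3, so 6|u| > 18.
Then |4/u + 2/3| < 4|u + 6|/18, which is < eps when |u + 6| < (9/2)eps.
Take delta = min(3, (9/2)eps). Then 0 < |u + 6| < delta gives both |u + 6| < 3 and |u + 6| < (9/2)eps, so |4/u + 2/3| < eps.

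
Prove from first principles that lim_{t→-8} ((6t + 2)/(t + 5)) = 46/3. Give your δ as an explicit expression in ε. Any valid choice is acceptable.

δ = min(3/2, (9/56)ε)

Let ε > 0. We want δ > 0 with 0 < |t + 8| < δ ⇒ |(6t + 2)/(t + 5) − (46/3)| < ε.
Combining over a common denominator, (6t + 2)/(t + 5) − (46/3) = [(6t + 2)·(-3) − (-46)·(t + 5)] / [(-3)·(t + 5)] = 28(t + 8) / ((-3)(t + 5)).
So |(6t + 2)/(t + 5) − (46/3)| = 28|t + 8| / (3·|t + 5|).
Require δ ≤ 3/2, so |t + 5| ≥ |-3| − |t + 8| > 3 − 3/2 = 3/2.
Hence |(6t + 2)/(t + 5) − (46/3)| < 28|t + 8|/(3·(3/2)) = (56/9)|t + 8|, which is < ε once |t + 8| < (9/56)ε.
Take δ = min(3/2, (9/56)ε). Then 0 < |t + 8| < δ forces both bounds, so |(6t + 2)/(t + 5) − (46/3)| < ε.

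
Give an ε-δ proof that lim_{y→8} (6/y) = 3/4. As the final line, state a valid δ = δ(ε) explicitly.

Let ε > 0. We seek δ > 0 such that 0 < |y − 8| < δ implies |6/y − (3/4)| < ε.
|6/y − (3/4)| = 6·|8 − y|/(8·|y|) = 6|y − 8|/(8|y|).
Require δ ≤ 4 so that |y| > 8 − 4 = 4, hence 8|y| > 32.
Then |6/y − (3/4)| < 6|y − 8|/32, which is < ε when |y − 8| < (16/3)ε.
Take δ = min(4, (16/3)ε). Then 0 < |y − 8| < δ gives both |y − 8| < 4 and |y − 8| < (16/3)ε, so |6/y − (3/4)| < ε.

δ = min(4, (16/3)ε)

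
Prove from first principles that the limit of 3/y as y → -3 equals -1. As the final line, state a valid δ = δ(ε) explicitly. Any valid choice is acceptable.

Fix ε > 0. We seek δ > 0 such that 0 < |y + 3| < δ implies |3/y + 1| < ε.
|3/y + 1| = 3·|-3 − y|/(3·|y|) = 3|y + 3|/(3|y|).
Restrict δ ≤ 3/2. Then |y + 3| < 3/2 gives |y| > 3/2, so 3|y| > 9/2.
Then |3/y + 1| < 3|y + 3|/(9/2), which is < ε when |y + 3| < (3/2)ε.
Take δ = min(3/2, (3/2)ε). Then 0 < |y + 3| < δ gives both |y + 3| < 3/2 and |y + 3| < (3/2)ε, so |3/y + 1| < ε.

δ = min(3/2, (3/2)ε)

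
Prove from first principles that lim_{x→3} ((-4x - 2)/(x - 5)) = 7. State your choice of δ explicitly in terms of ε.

Let ε > 0. We want δ > 0 with 0 < |x − 3| < δ ⇒ |(-4x - 2)/(x - 5) − 7| < ε.
Combining over a common denominator, (-4x - 2)/(x - 5) − 7 = [(-4x - 2)·(-2) − (-14)·(x - 5)] / [(-2)·(x - 5)] = 22(x − 3) / ((-2)(x - 5)).
So |(-4x - 2)/(x - 5) − 7| = 22|x − 3| / (2·|x − 5|).
Restrict δ ≤ 1. Then |x − 3| < 1 gives |x − 5| = |(x − 3) + (-2)| ≥ 2 − 1 = 1.
Hence |(-4x - 2)/(x - 5) − 7| < 22|x − 3|/(2·1) = 11|x − 3|, which is < ε once |x − 3| < (1/11)ε.
Take δ = min(1, (1/11)ε). Then 0 < |x − 3| < δ forces both bounds, so |(-4x - 2)/(x - 5) − 7| < ε.

δ = min(1, (1/11)ε)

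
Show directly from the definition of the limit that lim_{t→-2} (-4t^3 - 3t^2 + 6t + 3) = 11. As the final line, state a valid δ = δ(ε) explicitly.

δ = min(1, ε/55)

Fix ε > 0. We want δ > 0 such that 0 < |t + 2| < δ implies |(-4t^3 - 3t^2 + 6t + 3) − 11| < ε.
(-4t^3 - 3t^2 + 6t + 3) − 11 = -4t^3 - 3t^2 + 6t - 8 = (t + 2)(-4t^2 + 5t - 4).
So |(-4t^3 - 3t^2 + 6t + 3) − 11| = |t + 2|·|-4t^2 + 5t - 4|.
Require δ ≤ 1. Then |t + 2| < 1 gives |t| < 3, and by the triangle inequality |-4t^2 + 5t - 4| ≤ 4·3^2 + 5·3 + 4 = 55.
Hence |(-4t^3 - 3t^2 + 6t + 3) − 11| ≤ 55|t + 2| < ε provided |t + 2| < ε/55.
Take δ = min(1, ε/55). Then 0 < |t + 2| < δ gives both |t + 2| < 1 and |t + 2| < ε/55, so |(-4t^3 - 3t^2 + 6t + 3) − 11| < ε.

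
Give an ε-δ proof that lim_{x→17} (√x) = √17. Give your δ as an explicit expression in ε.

Let ε > 0. We want δ > 0 such that 0 < |x − 17| < δ implies |√x − √17| < ε.
Multiplying by the conjugate, |√x − √17| = |x − 17|/(√x + √17).
Restrict δ ≤ 17 so that |x − 17| < 17 forces x > 0, and then √x + √17 > √17.
Hence |√x − √17| < |x − 17|/√17, which is < ε once |x − 17| < √17·ε.
Take δ = min(17, √17·ε). If 0 < |x − 17| < δ then x > 0 and |√x − √17| < |x − 17|/√17 < ε.

δ = min(17, √17·ε)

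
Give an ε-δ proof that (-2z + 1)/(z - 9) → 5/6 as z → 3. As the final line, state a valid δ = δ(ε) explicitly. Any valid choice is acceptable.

Fix ε > 0. We want δ > 0 with 0 < |z − 3| < δ ⇒ |(-2z + 1)/(z - 9) − (5/6)| < ε.
Combining over a common denominator, (-2z + 1)/(z - 9) − (5/6) = [(-2z + 1)·(-6) − (-5)·(z - 9)] / [(-6)·(z - 9)] = 17(z − 3) / ((-6)(z - 9)).
So |(-2z + 1)/(z - 9) − (5/6)| = 17|z − 3| / (6·|z − 9|).
Restrict δ ≤ 3. Then |z − 3| < 3 gives |z − 9| = |(z − 3) + (-6)| ≥ 6 − 3 = 3.
Hence |(-2z + 1)/(z - 9) − (5/6)| < 17|z − 3|/(6·3) = (17/18)|z − 3|, which is < ε once |z − 3| < (18/17)ε.
Take δ = min(3, (18/17)ε). Then 0 < |z − 3| < δ forces both bounds, so |(-2z + 1)/(z - 9) − (5/6)| < ε.

δ = min(3, (18/17)ε)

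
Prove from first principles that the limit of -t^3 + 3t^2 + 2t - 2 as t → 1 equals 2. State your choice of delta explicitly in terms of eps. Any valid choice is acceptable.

Suppose eps > 0. We want delta > 0 such that 0 < |t − 1| < delta implies |(-t^3 + 3t^2 + 2t - 2) − 2| < eps.
(-t^3 + 3t^2 + 2t - 2) − 2 = -t^3 + 3t^2 + 2t - 4 = (t − 1)(-t^2 + 2t + 4).
So |(-t^3 + 3t^2 + 2t - 2) − 2| = |t − 1|·|-t^2 + 2t + 4|.
Assume first that |t − 1| < 2, so |t| < 3. Then |-t^2 + 2t + 4| ≤ 3^2 + 2·3 + 4 = 19.
Hence |(-t^3 + 3t^2 + 2t - 2) − 2| ≤ 19|t − 1| < eps provided |t − 1| < eps/19.
Choosing delta = min(2, eps/19) ensures both conditions, hence |(-t^3 + 3t^2 + 2t - 2) − 2| < eps.

delta = min(2, eps/19)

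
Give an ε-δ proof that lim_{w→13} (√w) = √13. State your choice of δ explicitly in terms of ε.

Suppose ε > 0. We want δ > 0 such that 0 < |w − 13| < δ implies |√w − √13| < ε.
Rationalise: √w − √13 = (w − 13)/(√w + √13), so |√w − √13| = |w − 13|/(√w + √13).
Restrict δ ≤ 13 so that |w − 13| < 13 forces w > 0, and then √w + √13 > √13.
Hence |√w − √13| < |w − 13|/√13, which is < ε once |w − 13| < √13·ε.
Take δ = min(13, √13·ε). If 0 < |w − 13| < δ then w > 0 and |√w − √13| < |w − 13|/√13 < ε.

δ = min(13, √13·ε)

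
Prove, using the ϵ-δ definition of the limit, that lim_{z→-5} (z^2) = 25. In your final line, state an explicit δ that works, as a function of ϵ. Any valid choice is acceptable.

Fix ϵ > 0. We seek δ > 0 with 0 < |z + 5| < δ ⇒ |z^2 − 25| < ϵ.
Factor: z^2 − 25 = (z + 5)(z - 5), so |z^2 − 25| = |z + 5|·|z - 5|.
Impose δ ≤ 2 so that |z| < 7; then |z - 5| ≤ 12.
Hence |z^2 − 25| ≤ 12|z + 5|, which is < ϵ once |z + 5| < ϵ/12.
Take δ = min(2, ϵ/12). If 0 < |z + 5| < δ then both bounds hold and |z^2 − 25| ≤ 12|z + 5| < 12·(ϵ/12) = ϵ.

δ = min(2, ϵ/12)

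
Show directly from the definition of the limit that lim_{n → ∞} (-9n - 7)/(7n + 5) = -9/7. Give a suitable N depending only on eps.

Fix eps > 0. For n ≥ 1, |(-9n - 7)/(7n + 5) + 9/7| = |-4|/(7(7n + 5)) = 4/(7(7n + 5)).
Since 7n + 5 ≥ 7n for n ≥ 1, this is ≤ 4/(7·7n) = (4/49)/n.
So |(-9n - 7)/(7n + 5) + 9/7| < eps whenever n > (4/49)/eps.
Take N = (4/49)/eps. If n > N then |(-9n - 7)/(7n + 5) + 9/7| ≤ (4/49)/n < eps.

N = (4/49)/eps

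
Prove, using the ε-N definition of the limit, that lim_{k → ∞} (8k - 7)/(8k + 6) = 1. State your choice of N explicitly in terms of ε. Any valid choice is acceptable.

Let ε > 0. For k ≥ 1, |(8k - 7)/(8k + 6) − 1| = |-104|/(8(8k + 6)) = 104/(8(8k + 6)).
Since 8k + 6 ≥ 8k for k ≥ 1, this is ≤ 104/(8·8k) = (13/8)/k.
So |(8k - 7)/(8k + 6) − 1| < ε whenever k > (13/8)/ε.
Take N = (13/8)/ε. If k > N then |(8k - 7)/(8k + 6) − 1| ≤ (13/8)/k < ε.

N = (13/8)/ε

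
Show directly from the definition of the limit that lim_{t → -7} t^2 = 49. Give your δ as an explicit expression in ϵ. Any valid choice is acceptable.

Suppose ϵ > 0. We seek δ > 0 with 0 < |t + 7| < δ ⇒ |t^2 − 49| < ϵ.
Factor: t^2 − 49 = (t + 7)(t - 7), so |t^2 − 49| = |t + 7|·|t - 7|.
Restrict δ ≤ 1. Then |t + 7| < 1 gives |t| < 8, so by the triangle inequality |t - 7| ≤ 8 + 7 = 15.
Hence |t^2 − 49| ≤ 15|t + 7|, which is < ϵ once |t + 7| < ϵ/15.
Take δ = min(1, ϵ/15). If 0 < |t + 7| < δ then both bounds hold and |t^2 − 49| ≤ 15|t + 7| < 15·(ϵ/15) = ϵ.

δ = min(1, ϵ/15)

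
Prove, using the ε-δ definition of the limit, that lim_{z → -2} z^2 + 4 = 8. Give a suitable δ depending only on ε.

δ = min(1, ε/5)

Fix ε > 0. We want δ > 0 such that 0 < |z + 2| < δ implies |(z^2 + 4) − 8| < ε.
(z^2 + 4) − 8 = z^2 - 4 = (z + 2)(z - 2).
So |(z^2 + 4) − 8| = |z + 2|·|z - 2|.
Assume first that |z + 2| < 1, so |z| < 3. Then |z - 2| ≤ 3 + 2 = 5.
Hence |(z^2 + 4) − 8| ≤ 5|z + 2| < ε provided |z + 2| < ε/5.
Choosing δ = min(1, ε/5) ensures both conditions, hence |(z^2 + 4) − 8| < ε.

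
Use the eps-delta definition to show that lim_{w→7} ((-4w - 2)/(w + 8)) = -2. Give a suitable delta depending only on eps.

delta = min(15/2, (15/4)eps)

Fix eps > 0. We want delta > 0 with 0 < |w − 7| < delta ⇒ |(-4w - 2)/(w + 8) + 2| < eps.
Combining over a common denominator, (-4w - 2)/(w + 8) + 2 = [(-4w - 2)·15 − (-30)·(w + 8)] / [15·(w + 8)] = -30(w − 7) / (15(w + 8)).
So |(-4w - 2)/(w + 8) + 2| = 30|w − 7| / (15·|w + 8|).
Restrict delta ≤ 15/2. Then |w − 7| < 15/2 gives |w + 8| = |(w − 7) + 15| ≥ 15 − 15/2 = 15/2.
Hence |(-4w - 2)/(w + 8) + 2| < 30|w − 7|/(15·(15/2)) = (4/15)|w − 7|, which is < eps once |w − 7| < (15/4)eps.
Take delta = min(15/2, (15/4)eps). Then 0 < |w − 7| < delta forces both bounds, so |(-4w - 2)/(w + 8) + 2| < eps.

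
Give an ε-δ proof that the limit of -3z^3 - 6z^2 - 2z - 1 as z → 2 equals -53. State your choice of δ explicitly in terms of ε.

δ = min(2, ε/122)

Let ε > 0 be given. We want δ > 0 such that 0 < |z − 2| < δ implies |(-3z^3 - 6z^2 - 2z - 1) + 53| < ε.
(-3z^3 - 6z^2 - 2z - 1) + 53 = -3z^3 - 6z^2 - 2z + 52 = (z − 2)(-3z^2 - 12z - 26).
So |(-3z^3 - 6z^2 - 2z - 1) + 53| = |z − 2|·|-3z^2 - 12z - 26|.
Require δ ≤ 2. Then |z − 2| < 2 gives |z| < 4, and by the triangle inequality |-3z^2 - 12z - 26| ≤ 3·4^2 + 12·4 + 26 = 122.
Hence |(-3z^3 - 6z^2 - 2z - 1) + 53| ≤ 122|z − 2| < ε provided |z − 2| < ε/122.
Choosing δ = min(2, ε/122) ensures both conditions, hence |(-3z^3 - 6z^2 - 2z - 1) + 53| < ε.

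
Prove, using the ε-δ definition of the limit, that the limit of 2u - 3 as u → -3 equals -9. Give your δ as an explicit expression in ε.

δ = ε/2

Let ε > 0. We need δ > 0 so that 0 < |u + 3| < δ implies |(2u - 3) + 9| < ε.
Since (2u - 3) + 9 = 2(u + 3), we have |(2u - 3) + 9| = 2|u + 3|.
So 2|u + 3| < ε exactly when |u + 3| < ε/2.
Take δ = ε/2. If 0 < |u + 3| < δ then |(2u - 3) + 9| = 2|u + 3| < 2·(ε/2) = ε.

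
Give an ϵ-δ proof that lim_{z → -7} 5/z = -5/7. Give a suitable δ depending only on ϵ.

δ = min(7/2, (49/10)ϵ)

Suppose ϵ > 0. We seek δ > 0 such that 0 < |z + 7| < δ implies |5/z + 5/7| < ϵ.
|5/z + 5/7| = 5·|-7 − z|/(7·|z|) = 5|z + 7|/(7|z|).
Restrict δ ≤ 7/2. Then |z + 7| < 7/2 gives |z| > 7/2, so 7|z| > 49/2.
Then |5/z + 5/7| < 5|z + 7|/(49/2), which is < ϵ when |z + 7| < (49/10)ϵ.
Take δ = min(7/2, (49/10)ϵ). Then 0 < |z + 7| < δ gives both |z + 7| < 7/2 and |z + 7| < (49/10)ϵ, so |5/z + 5/7| < ϵ.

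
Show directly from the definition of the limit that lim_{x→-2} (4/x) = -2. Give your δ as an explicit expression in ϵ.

Fix ϵ > 0. We seek δ > 0 such that 0 < |x + 2| < δ implies |4/x + 2| < ϵ.
|4/x + 2| = 4·|-2 − x|/(2·|x|) = 4|x + 2|/(2|x|).
Require δ ≤ 1 so that |x| > 2 − 1 = 1, hence 2|x| > 2.
Then |4/x + 2| < 4|x + 2|/2, which is < ϵ when |x + 2| < (1/2)ϵ.
Take δ = min(1, (1/2)ϵ). Then 0 < |x + 2| < δ gives both |x + 2| < 1 and |x + 2| < (1/2)ϵ, so |4/x + 2| < ϵ.

δ = min(1, (1/2)ϵ)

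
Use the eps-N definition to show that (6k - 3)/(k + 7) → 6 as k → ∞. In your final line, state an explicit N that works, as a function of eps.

N = 45/eps

Fix eps > 0. For k ≥ 1, |(6k - 3)/(k + 7) − 6| = |-45|/((k + 7)) = 45/((k + 7)).
Since k + 7 ≥ k for k ≥ 1, this is ≤ 45/(k) = 45/k.
So |(6k - 3)/(k + 7) − 6| < eps whenever k > 45/eps.
Take N = 45/eps. If k > N then |(6k - 3)/(k + 7) − 6| ≤ 45/k < eps.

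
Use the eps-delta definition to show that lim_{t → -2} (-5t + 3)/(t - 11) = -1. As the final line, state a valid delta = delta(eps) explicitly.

delta = min(13/2, (13/8)eps)

Suppose eps > 0. We want delta > 0 with 0 < |t + 2| < delta ⇒ |(-5t + 3)/(t - 11) + 1| < eps.
Combining over a common denominator, (-5t + 3)/(t - 11) + 1 = [(-5t + 3)·(-13) − 13·(t - 11)] / [(-13)·(t - 11)] = 52(t + 2) / ((-13)(t - 11)).
So |(-5t + 3)/(t - 11) + 1| = 52|t + 2| / (13·|t − 11|).
Require delta ≤ 13/2, so |t − 11| ≥ |-13| − |t + 2| > 13 − 13/2 = 13/2.
Hence |(-5t + 3)/(t - 11) + 1| < 52|t + 2|/(13·(13/2)) = (8/13)|t + 2|, which is < eps once |t + 2| < (13/8)eps.
Take delta = min(13/2, (13/8)eps). Then 0 < |t + 2| < delta forces both bounds, so |(-5t + 3)/(t - 11) + 1| < eps.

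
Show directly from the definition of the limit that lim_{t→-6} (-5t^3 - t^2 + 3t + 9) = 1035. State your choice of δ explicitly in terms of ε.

δ = min(1, ε/619)

Suppose ε > 0. We want δ > 0 such that 0 < |t + 6| < δ implies |(-5t^3 - t^2 + 3t + 9) − 1035| < ε.
(-5t^3 - t^2 + 3t + 9) − 1035 = -5t^3 - t^2 + 3t - 1026 = (t + 6)(-5t^2 + 29t - 171).
So |(-5t^3 - t^2 + 3t + 9) − 1035| = |t + 6|·|-5t^2 + 29t - 171|.
Assume first that |t + 6| < 1, so |t| < 7. Then |-5t^2 + 29t - 171| ≤ 5·7^2 + 29·7 + 171 = 619.
Hence |(-5t^3 - t^2 + 3t + 9) − 1035| ≤ 619|t + 6| < ε provided |t + 6| < ε/619.
Take δ = min(1, ε/619). Then 0 < |t + 6| < δ gives both |t + 6| < 1 and |t + 6| < ε/619, so |(-5t^3 - t^2 + 3t + 9) − 1035| < ε.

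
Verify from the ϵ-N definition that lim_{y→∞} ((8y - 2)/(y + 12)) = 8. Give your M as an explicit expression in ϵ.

M = 98/ϵ

Fix ϵ > 0. We seek M > 0 such that y > M implies |(8y - 2)/(y + 12) − 8| < ϵ.
(8y - 2)/(y + 12) − 8 = ((8y - 2) − 8(y + 12)) / ((y + 12)) = -98/((y + 12)).
For y > 0 we have y + 12 > y, so |(8y - 2)/(y + 12) − 8| = 98/((y + 12)) < 98/(y) = 98/y.
Thus |(8y - 2)/(y + 12) − 8| < ϵ whenever y > 98/ϵ.
Take M = 98/ϵ. If y > M then |(8y - 2)/(y + 12) − 8| < 98/y < ϵ.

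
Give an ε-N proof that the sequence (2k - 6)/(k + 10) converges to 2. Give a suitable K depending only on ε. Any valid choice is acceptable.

Suppose ε > 0. For k ≥ 1, |(2k - 6)/(k + 10) − 2| = |-26|/((k + 10)) = 26/((k + 10)).
Since k + 10 ≥ k for k ≥ 1, this is ≤ 26/(k) = 26/k.
So |(2k - 6)/(k + 10) − 2| < ε whenever k > 26/ε.
Take K = 26/ε. If k > K then |(2k - 6)/(k + 10) − 2| ≤ 26/k < ε.

K = 26/ε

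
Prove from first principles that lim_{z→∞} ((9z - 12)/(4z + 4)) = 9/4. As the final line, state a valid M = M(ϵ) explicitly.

Let ϵ > 0. We seek M > 0 such that z > M implies |(9z - 12)/(4z + 4) − (9/4)| < ϵ.
(9z - 12)/(4z + 4) − (9/4) = (4(9z - 12) − 9(4z + 4)) / (4(4z + 4)) = -84/(4(4z + 4)).
For z > 0 we have 4z + 4 > 4z, so |(9z - 12)/(4z + 4) − (9/4)| = 84/(4(4z + 4)) < 84/(4·4z) = (21/4)/z.
Thus |(9z - 12)/(4z + 4) − (9/4)| < ϵ whenever z > (21/4)/ϵ.
Take M = (21/4)/ϵ. If z > M then |(9z - 12)/(4z + 4) − (9/4)| < (21/4)/z < ϵ.

M = (21/4)/ϵ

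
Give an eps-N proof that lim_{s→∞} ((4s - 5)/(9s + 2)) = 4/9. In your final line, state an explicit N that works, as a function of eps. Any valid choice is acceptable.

Fix eps > 0. We seek N > 0 such that s > N implies |(4s - 5)/(9s + 2) − (4/9)| < eps.
(4s - 5)/(9s + 2) − (4/9) = (9(4s - 5) − 4(9s + 2)) / (9(9s + 2)) = -53/(9(9s + 2)).
For s > 0 we have 9s + 2 > 9s, so |(4s - 5)/(9s + 2) − (4/9)| = 53/(9(9s + 2)) < 53/(9·9s) = (53/81)/s.
Thus |(4s - 5)/(9s + 2) − (4/9)| < eps whenever s > (53/81)/eps.
Take N = (53/81)/eps. If s > N then |(4s - 5)/(9s + 2) − (4/9)| < (53/81)/s < eps.

N = (53/81)/eps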